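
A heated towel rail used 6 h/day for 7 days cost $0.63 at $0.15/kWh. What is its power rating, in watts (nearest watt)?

100 W

Energy = $0.63 ÷ $0.15/kWh = 4.2 kWh
Runtime = 6 h/day × 7 days = 42 h
Power = 4.2 kWh ÷ 42 h = 0.1 kW = 100 W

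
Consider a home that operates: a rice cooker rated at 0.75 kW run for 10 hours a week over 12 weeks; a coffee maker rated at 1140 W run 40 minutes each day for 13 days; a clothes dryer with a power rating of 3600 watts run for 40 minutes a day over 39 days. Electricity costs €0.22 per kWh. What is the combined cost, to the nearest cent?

rice cooker: Runtime = 10 h/week × 12 weeks = 120 h
rice cooker: 0.75 kW × 120 h = 90 kWh
coffee maker: Runtime = 40 min × 13 = 520 min = 8.666666… h
coffee maker: 1.14 kW × 8.666666… h = 9.88 kWh
clothes dryer: Runtime = 40 min × 39 = 1560 min = 26 h
clothes dryer: 3.6 kW × 26 h = 93.6 kWh
Total energy = 193.48 kWh
Cost = 193.48 × €0.22 = €42.57

€42.57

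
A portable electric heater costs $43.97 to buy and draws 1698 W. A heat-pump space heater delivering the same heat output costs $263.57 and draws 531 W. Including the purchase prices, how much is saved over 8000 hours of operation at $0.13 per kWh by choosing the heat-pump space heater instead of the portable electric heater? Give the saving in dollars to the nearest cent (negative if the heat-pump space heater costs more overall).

$994.08

portable electric heater: $43.97 + (1698/1000) kW × 8000 h × $0.13 = $43.97 + $1765.92 = $1809.89
heat-pump space heater: $263.57 + (531/1000) kW × 8000 h × $0.13 = $263.57 + $552.24 = $815.81
Saving = $1809.89 − $815.81 = $994.08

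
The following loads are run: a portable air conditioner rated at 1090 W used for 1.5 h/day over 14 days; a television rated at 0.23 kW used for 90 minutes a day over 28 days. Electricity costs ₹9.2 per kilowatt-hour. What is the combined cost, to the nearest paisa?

₹299.46

portable air conditioner: Runtime = 1.5 h/day × 14 days = 21 h
portable air conditioner: 1.09 kW × 21 h = 22.89 kWh
television: Runtime = 90 min × 28 = 2520 min = 42 h
television: 0.23 kW × 42 h = 9.66 kWh
Total energy = 32.55 kWh
Cost = 32.55 × ₹9.2 = ₹299.46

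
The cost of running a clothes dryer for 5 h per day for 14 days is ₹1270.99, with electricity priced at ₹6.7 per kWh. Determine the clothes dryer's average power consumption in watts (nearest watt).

2710 W

Energy = ₹1270.99 ÷ ₹6.7/kWh = 189.7 kWh
Runtime = 5 h/day × 14 days = 70 h
Power = 189.7 kWh ÷ 70 h = 2.71 kW = 2710 W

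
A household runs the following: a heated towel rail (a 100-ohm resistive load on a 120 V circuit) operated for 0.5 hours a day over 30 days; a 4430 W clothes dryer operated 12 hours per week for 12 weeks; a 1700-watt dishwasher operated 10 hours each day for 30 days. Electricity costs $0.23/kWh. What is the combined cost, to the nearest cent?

heated towel rail: Power = V²/R = 120²/100 = 144 W = 0.144 kW
heated towel rail: Runtime = 0.5 h/day × 30 days = 15 h
heated towel rail: 0.144 kW × 15 h = 2.16 kWh
clothes dryer: Runtime = 12 h/week × 12 weeks = 144 h
clothes dryer: 4.43 kW × 144 h = 637.92 kWh
dishwasher: Runtime = 10 h/day × 30 days = 300 h
dishwasher: 1.7 kW × 300 h = 510 kWh
Total energy = 1150.08 kWh
Cost = 1150.08 × $0.23 = $264.52

$264.52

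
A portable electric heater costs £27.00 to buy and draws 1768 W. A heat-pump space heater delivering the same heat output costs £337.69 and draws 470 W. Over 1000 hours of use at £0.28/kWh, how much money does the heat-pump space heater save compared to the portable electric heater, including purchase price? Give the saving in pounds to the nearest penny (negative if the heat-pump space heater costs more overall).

portable electric heater: £27.00 + (1768/1000) kW × 1000 h × £0.28 = £27.00 + £495.04 = £522.04
heat-pump space heater: £337.69 + (470/1000) kW × 1000 h × £0.28 = £337.69 + £131.6 = £469.29
Saving = £522.04 − £469.29 = £52.75

£52.75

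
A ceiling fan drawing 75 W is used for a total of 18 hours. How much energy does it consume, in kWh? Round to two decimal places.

1.35 kWh

Energy = 0.075 kW × 18 h = 1.35 kWh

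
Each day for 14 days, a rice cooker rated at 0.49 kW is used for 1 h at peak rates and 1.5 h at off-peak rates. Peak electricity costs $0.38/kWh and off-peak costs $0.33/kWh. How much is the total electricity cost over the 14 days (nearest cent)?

$6.00

Peak energy = 0.49 kW × 1 h × 14 = 6.86 kWh
Off-peak energy = 0.49 kW × 1.5 h × 14 = 10.29 kWh
Cost = 6.86 × $0.38 + 10.29 × $0.33 = $2.6068 + $3.3957 = $6.00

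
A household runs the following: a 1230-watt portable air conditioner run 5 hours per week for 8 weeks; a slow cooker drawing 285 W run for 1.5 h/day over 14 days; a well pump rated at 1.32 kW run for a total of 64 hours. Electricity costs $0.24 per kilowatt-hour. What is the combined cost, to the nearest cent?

$33.52

portable air conditioner: Runtime = 5 h/week × 8 weeks = 40 h
portable air conditioner: 1.23 kW × 40 h = 49.2 kWh
slow cooker: Runtime = 1.5 h/day × 14 days = 21 h
slow cooker: 0.285 kW × 21 h = 5.985 kWh
well pump: 1.32 kW × 64 h = 84.48 kWh
Total energy = 139.665 kWh
Cost = 139.665 × $0.24 = $33.52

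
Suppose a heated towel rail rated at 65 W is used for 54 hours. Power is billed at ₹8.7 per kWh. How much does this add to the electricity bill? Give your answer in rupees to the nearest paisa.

₹30.54

Energy = 0.065 kW × 54 h = 3.51 kWh
Cost = 3.51 kWh × ₹8.7/kWh = ₹30.54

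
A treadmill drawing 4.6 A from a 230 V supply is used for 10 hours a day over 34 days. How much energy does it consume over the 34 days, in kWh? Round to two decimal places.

Power = 4.6 A × 230 V = 1058 W = 1.058 kW
Runtime = 10 h/day × 34 days = 340 h
Energy = 1.058 kW × 340 h = 359.72 kWh

359.72 kWh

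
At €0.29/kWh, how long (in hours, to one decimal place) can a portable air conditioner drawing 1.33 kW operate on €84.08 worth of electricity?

Energy available = €84.08 ÷ €0.29/kWh = 289.931 kWh
Hours = 289.931 kWh ÷ 1.33 kW = 218.0 h

218.0 h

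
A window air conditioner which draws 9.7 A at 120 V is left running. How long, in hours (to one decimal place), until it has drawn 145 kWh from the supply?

Power = 9.7 A × 120 V = 1164 W = 1.164 kW
Hours = 145 kWh ÷ 1.164 kW = 124.6 h

124.6 h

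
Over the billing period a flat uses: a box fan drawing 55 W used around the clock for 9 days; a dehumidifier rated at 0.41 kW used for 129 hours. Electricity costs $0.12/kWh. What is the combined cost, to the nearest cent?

box fan: Runtime = 24 h × 9 = 216 h
box fan: 0.055 kW × 216 h = 11.88 kWh
dehumidifier: 0.41 kW × 129 h = 52.89 kWh
Total energy = 64.77 kWh
Cost = 64.77 × $0.12 = $7.77

$7.77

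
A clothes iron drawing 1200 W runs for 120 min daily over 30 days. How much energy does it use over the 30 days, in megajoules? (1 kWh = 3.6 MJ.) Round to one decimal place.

259.2 MJ

Runtime = 120 min × 30 = 3600 min = 60 h
Energy = 1.2 kW × 60 h = 72 kWh
= 72 × 3.6 MJ = 259.2 MJ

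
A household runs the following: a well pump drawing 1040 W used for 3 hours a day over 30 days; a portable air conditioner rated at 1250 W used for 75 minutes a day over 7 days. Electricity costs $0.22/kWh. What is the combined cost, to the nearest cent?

well pump: Runtime = 3 h/day × 30 days = 90 h
well pump: 1.04 kW × 90 h = 93.6 kWh
portable air conditioner: Runtime = 75 min × 7 = 525 min = 8.75 h
portable air conditioner: 1.25 kW × 8.75 h = 10.9375 kWh
Total energy = 104.5375 kWh
Cost = 104.5375 × $0.22 = $23.00

$23.00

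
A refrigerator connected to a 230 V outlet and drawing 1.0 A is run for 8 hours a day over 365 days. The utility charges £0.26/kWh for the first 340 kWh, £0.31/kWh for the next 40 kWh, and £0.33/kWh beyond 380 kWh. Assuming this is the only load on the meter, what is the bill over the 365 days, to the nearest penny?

Power = 1.0 A × 230 V = 230 W = 0.23 kW
Runtime = 8 h/day × 365 days = 2920 h
Energy = 0.23 kW × 2920 h = 671.6 kWh
Tier 1 (0–340 kWh): 340 × £0.26 = £88.4
Tier 2 (340–380 kWh): 40 × £0.31 = £12.4
Above 380 kWh: 291.6 × £0.33 = £96.228
Bill = £197.03

£197.03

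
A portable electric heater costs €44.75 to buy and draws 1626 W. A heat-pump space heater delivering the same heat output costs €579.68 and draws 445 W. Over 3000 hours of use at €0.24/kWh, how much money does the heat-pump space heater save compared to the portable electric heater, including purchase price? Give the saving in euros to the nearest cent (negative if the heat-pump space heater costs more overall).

€315.39

portable electric heater: €44.75 + (1626/1000) kW × 3000 h × €0.24 = €44.75 + €1170.72 = €1215.47
heat-pump space heater: €579.68 + (445/1000) kW × 3000 h × €0.24 = €579.68 + €320.4 = €900.08
Saving = €1215.47 − €900.08 = €315.39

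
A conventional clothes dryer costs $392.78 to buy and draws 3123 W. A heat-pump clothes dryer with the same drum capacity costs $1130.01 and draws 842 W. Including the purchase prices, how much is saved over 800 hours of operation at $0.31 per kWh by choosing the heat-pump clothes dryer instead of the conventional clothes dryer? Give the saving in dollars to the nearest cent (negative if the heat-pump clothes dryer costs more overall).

conventional clothes dryer: $392.78 + (3123/1000) kW × 800 h × $0.31 = $392.78 + $774.504 = $1167.284
heat-pump clothes dryer: $1130.01 + (842/1000) kW × 800 h × $0.31 = $1130.01 + $208.816 = $1338.826
Saving = $1167.284 − $1338.826 = −$171.542 → -$171.54

-$171.54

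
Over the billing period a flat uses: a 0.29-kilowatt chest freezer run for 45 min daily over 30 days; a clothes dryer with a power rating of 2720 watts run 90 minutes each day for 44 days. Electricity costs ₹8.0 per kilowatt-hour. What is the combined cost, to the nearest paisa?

chest freezer: Runtime = 45 min × 30 = 1350 min = 22.5 h
chest freezer: 0.29 kW × 22.5 h = 6.525 kWh
clothes dryer: Runtime = 90 min × 44 = 3960 min = 66 h
clothes dryer: 2.72 kW × 66 h = 179.52 kWh
Total energy = 186.045 kWh
Cost = 186.045 × ₹8.0 = ₹1488.36

₹1488.36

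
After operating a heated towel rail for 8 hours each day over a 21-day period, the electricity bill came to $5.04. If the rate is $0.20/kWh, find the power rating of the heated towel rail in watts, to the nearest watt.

Energy = $5.04 ÷ $0.20/kWh = 25.2 kWh
Runtime = 8 h/day × 21 days = 168 h
Power = 25.2 kWh ÷ 168 h = 0.15 kW = 150 W

150 W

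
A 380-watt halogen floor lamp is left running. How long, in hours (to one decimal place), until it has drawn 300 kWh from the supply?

789.5 h

Hours = 300 kWh ÷ 0.38 kW = 789.5 h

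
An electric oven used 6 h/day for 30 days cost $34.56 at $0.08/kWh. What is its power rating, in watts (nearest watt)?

Energy = $34.56 ÷ $0.08/kWh = 432 kWh
Runtime = 6 h/day × 30 days = 180 h
Power = 432 kWh ÷ 180 h = 2.4 kW = 2400 W

2400 W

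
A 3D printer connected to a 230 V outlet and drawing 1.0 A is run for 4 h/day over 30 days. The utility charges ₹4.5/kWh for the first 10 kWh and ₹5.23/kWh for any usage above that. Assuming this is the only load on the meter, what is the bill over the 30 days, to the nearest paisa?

₹137.05

Power = 1.0 A × 230 V = 230 W = 0.23 kW
Runtime = 4 h/day × 30 days = 120 h
Energy = 0.23 kW × 120 h = 27.6 kWh
Tier 1 (0–10 kWh): 10 × ₹4.5 = ₹45
Above 10 kWh: 17.6 × ₹5.23 = ₹92.048
Bill = ₹137.05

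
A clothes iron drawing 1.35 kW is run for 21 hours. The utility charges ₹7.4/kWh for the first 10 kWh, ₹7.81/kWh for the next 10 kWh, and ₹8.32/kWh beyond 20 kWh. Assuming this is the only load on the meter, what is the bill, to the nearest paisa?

Energy = 1.35 kW × 21 h = 28.35 kWh
Tier 1 (0–10 kWh): 10 × ₹7.4 = ₹74
Tier 2 (10–20 kWh): 10 × ₹7.81 = ₹78.1
Above 20 kWh: 8.35 × ₹8.32 = ₹69.472
Bill = ₹221.57

₹221.57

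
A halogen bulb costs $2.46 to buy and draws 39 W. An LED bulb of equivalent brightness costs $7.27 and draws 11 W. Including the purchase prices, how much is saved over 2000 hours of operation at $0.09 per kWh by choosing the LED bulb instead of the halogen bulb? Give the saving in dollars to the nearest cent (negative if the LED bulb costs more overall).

halogen bulb: $2.46 + (39/1000) kW × 2000 h × $0.09 = $2.46 + $7.02 = $9.48
LED bulb: $7.27 + (11/1000) kW × 2000 h × $0.09 = $7.27 + $1.98 = $9.25
Saving = $9.48 − $9.25 = $0.23

$0.23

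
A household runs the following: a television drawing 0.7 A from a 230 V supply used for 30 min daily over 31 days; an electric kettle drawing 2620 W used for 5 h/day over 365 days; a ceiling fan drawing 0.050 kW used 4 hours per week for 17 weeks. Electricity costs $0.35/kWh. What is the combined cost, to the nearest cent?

television: Power = 0.7 A × 230 V = 161 W = 0.161 kW
television: Runtime = 30 min × 31 = 930 min = 15.5 h
television: 0.161 kW × 15.5 h = 2.4955 kWh
electric kettle: Runtime = 5 h/day × 365 days = 1825 h
electric kettle: 2.62 kW × 1825 h = 4781.5 kWh
ceiling fan: Runtime = 4 h/week × 17 weeks = 68 h
ceiling fan: 0.05 kW × 68 h = 3.4 kWh
Total energy = 4787.3955 kWh
Cost = 4787.3955 × $0.35 = $1675.59

$1675.59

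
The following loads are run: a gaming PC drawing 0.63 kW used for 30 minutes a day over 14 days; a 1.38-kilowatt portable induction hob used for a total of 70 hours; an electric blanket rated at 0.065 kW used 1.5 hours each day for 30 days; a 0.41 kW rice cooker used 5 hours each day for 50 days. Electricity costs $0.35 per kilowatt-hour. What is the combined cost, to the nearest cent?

$72.25

gaming PC: Runtime = 30 min × 14 = 420 min = 7 h
gaming PC: 0.63 kW × 7 h = 4.41 kWh
portable induction hob: 1.38 kW × 70 h = 96.6 kWh
electric blanket: Runtime = 1.5 h/day × 30 days = 45 h
electric blanket: 0.065 kW × 45 h = 2.925 kWh
rice cooker: Runtime = 5 h/day × 50 days = 250 h
rice cooker: 0.41 kW × 250 h = 102.5 kWh
Total energy = 206.435 kWh
Cost = 206.435 × $0.35 = $72.25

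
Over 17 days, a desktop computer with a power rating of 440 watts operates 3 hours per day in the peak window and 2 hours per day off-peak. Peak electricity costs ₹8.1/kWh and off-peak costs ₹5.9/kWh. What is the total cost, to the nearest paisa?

₹270.03

Peak energy = 0.44 kW × 3 h × 17 = 22.44 kWh
Off-peak energy = 0.44 kW × 2 h × 17 = 14.96 kWh
Cost = 22.44 × ₹8.1 + 14.96 × ₹5.9 = ₹181.764 + ₹88.264 = ₹270.03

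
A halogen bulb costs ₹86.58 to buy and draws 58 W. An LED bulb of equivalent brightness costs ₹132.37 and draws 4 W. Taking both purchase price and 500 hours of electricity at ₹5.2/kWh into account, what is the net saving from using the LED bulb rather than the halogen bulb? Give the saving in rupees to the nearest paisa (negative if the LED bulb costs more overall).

halogen bulb: ₹86.58 + (58/1000) kW × 500 h × ₹5.2 = ₹86.58 + ₹150.8 = ₹237.38
LED bulb: ₹132.37 + (4/1000) kW × 500 h × ₹5.2 = ₹132.37 + ₹10.4 = ₹142.77
Saving = ₹237.38 − ₹142.77 = ₹94.61

₹94.61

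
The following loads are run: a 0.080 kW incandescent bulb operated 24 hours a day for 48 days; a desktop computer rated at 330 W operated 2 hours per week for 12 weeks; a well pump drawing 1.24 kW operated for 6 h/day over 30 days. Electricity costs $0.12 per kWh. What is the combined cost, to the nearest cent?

incandescent bulb: Runtime = 24 h × 48 = 1152 h
incandescent bulb: 0.08 kW × 1152 h = 92.16 kWh
desktop computer: Runtime = 2 h/week × 12 weeks = 24 h
desktop computer: 0.33 kW × 24 h = 7.92 kWh
well pump: Runtime = 6 h/day × 30 days = 180 h
well pump: 1.24 kW × 180 h = 223.2 kWh
Total energy = 323.28 kWh
Cost = 323.28 × $0.12 = $38.79

$38.79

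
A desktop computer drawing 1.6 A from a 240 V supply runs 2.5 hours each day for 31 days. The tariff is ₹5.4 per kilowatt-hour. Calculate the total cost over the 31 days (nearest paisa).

₹160.70

Power = 1.6 A × 240 V = 384 W = 0.384 kW
Runtime = 2.5 h/day × 31 days = 77.5 h
Energy = 0.384 kW × 77.5 h = 29.76 kWh
Cost = 29.76 kWh × ₹5.4/kWh = ₹160.70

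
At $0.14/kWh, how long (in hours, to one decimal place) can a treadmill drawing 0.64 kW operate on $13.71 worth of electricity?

Energy available = $13.71 ÷ $0.14/kWh = 97.9286 kWh
Hours = 97.9286 kWh ÷ 0.64 kW = 153.0 h

153.0 h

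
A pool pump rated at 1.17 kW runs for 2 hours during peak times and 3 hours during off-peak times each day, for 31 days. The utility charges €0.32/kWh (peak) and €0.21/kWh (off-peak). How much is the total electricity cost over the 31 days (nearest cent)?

€46.06

Peak energy = 1.17 kW × 2 h × 31 = 72.54 kWh
Off-peak energy = 1.17 kW × 3 h × 31 = 108.81 kWh
Cost = 72.54 × €0.32 + 108.81 × €0.21 = €23.2128 + €22.8501 = €46.06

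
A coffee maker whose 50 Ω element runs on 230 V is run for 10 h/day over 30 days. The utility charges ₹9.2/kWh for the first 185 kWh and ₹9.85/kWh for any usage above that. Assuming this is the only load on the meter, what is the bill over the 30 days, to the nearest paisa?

₹3006.14

Power = V²/R = 230²/50 = 1058 W = 1.058 kW
Runtime = 10 h/day × 30 days = 300 h
Energy = 1.058 kW × 300 h = 317.4 kWh
Tier 1 (0–185 kWh): 185 × ₹9.2 = ₹1702
Above 185 kWh: 132.4 × ₹9.85 = ₹1304.14
Bill = ₹3006.14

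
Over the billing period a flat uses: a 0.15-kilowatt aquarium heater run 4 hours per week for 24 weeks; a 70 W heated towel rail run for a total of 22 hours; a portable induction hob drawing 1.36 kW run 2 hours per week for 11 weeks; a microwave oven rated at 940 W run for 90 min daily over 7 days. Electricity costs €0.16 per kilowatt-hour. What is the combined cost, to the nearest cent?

aquarium heater: Runtime = 4 h/week × 24 weeks = 96 h
aquarium heater: 0.15 kW × 96 h = 14.4 kWh
heated towel rail: 0.07 kW × 22 h = 1.54 kWh
portable induction hob: Runtime = 2 h/week × 11 weeks = 22 h
portable induction hob: 1.36 kW × 22 h = 29.92 kWh
microwave oven: Runtime = 90 min × 7 = 630 min = 10.5 h
microwave oven: 0.94 kW × 10.5 h = 9.87 kWh
Total energy = 55.73 kWh
Cost = 55.73 × €0.16 = €8.92

€8.92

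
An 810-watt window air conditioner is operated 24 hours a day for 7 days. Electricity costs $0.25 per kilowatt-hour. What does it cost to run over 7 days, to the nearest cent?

Runtime = 24 h × 7 = 168 h
Energy = 0.81 kW × 168 h = 136.08 kWh
Cost = 136.08 kWh × $0.25/kWh = $34.02

$34.02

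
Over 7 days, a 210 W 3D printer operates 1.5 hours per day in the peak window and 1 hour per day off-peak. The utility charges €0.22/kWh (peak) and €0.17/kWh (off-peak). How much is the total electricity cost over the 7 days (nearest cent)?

Peak energy = 0.21 kW × 1.5 h × 7 = 2.205 kWh
Off-peak energy = 0.21 kW × 1 h × 7 = 1.47 kWh
Cost = 2.205 × €0.22 + 1.47 × €0.17 = €0.4851 + €0.2499 = €0.74

€0.74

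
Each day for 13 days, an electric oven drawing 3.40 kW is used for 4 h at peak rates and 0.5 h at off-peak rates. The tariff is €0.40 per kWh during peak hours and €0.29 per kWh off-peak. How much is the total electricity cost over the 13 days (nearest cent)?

€77.13

Peak energy = 3.4 kW × 4 h × 13 = 176.8 kWh
Off-peak energy = 3.4 kW × 0.5 h × 13 = 22.1 kWh
Cost = 176.8 × €0.40 + 22.1 × €0.29 = €70.72 + €6.409 = €77.13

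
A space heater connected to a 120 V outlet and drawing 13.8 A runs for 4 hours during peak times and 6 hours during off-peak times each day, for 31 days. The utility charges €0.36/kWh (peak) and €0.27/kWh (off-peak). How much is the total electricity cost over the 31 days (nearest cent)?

Power = 13.8 A × 120 V = 1656 W = 1.656 kW
Peak energy = 1.656 kW × 4 h × 31 = 205.344 kWh
Off-peak energy = 1.656 kW × 6 h × 31 = 308.016 kWh
Cost = 205.344 × €0.36 + 308.016 × €0.27 = €73.92384 + €83.16432 = €157.09

€157.09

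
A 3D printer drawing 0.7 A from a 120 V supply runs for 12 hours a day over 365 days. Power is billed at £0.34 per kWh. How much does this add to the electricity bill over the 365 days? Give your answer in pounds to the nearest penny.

£125.09

Power = 0.7 A × 120 V = 84 W = 0.084 kW
Runtime = 12 h/day × 365 days = 4380 h
Energy = 0.084 kW × 4380 h = 367.92 kWh
Cost = 367.92 kWh × £0.34/kWh = £125.09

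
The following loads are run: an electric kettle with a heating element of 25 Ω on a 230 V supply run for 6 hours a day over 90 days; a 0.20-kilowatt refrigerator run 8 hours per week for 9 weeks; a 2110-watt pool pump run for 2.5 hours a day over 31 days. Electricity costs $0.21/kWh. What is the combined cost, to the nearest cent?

electric kettle: Power = V²/R = 230²/25 = 2116 W = 2.116 kW
electric kettle: Runtime = 6 h/day × 90 days = 540 h
electric kettle: 2.116 kW × 540 h = 1142.64 kWh
refrigerator: Runtime = 8 h/week × 9 weeks = 72 h
refrigerator: 0.2 kW × 72 h = 14.4 kWh
pool pump: Runtime = 2.5 h/day × 31 days = 77.5 h
pool pump: 2.11 kW × 77.5 h = 163.525 kWh
Total energy = 1320.565 kWh
Cost = 1320.565 × $0.21 = $277.32

$277.32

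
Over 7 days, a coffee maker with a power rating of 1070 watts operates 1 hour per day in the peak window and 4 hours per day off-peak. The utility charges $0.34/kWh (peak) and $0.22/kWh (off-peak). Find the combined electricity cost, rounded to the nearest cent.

$9.14

Peak energy = 1.07 kW × 1 h × 7 = 7.49 kWh
Off-peak energy = 1.07 kW × 4 h × 7 = 29.96 kWh
Cost = 7.49 × $0.34 + 29.96 × $0.22 = $2.5466 + $6.5912 = $9.14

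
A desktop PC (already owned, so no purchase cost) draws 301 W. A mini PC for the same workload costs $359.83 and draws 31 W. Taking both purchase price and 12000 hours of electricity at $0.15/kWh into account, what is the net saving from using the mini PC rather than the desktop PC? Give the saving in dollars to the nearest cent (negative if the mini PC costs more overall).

$126.17

desktop PC: $0.00 + (301/1000) kW × 12000 h × $0.15 = $0.00 + $541.8 = $541.8
mini PC: $359.83 + (31/1000) kW × 12000 h × $0.15 = $359.83 + $55.8 = $415.63
Saving = $541.8 − $415.63 = $126.17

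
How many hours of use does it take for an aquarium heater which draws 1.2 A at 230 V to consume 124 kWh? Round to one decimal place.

449.3 h

Power = 1.2 A × 230 V = 276 W = 0.276 kW
Hours = 124 kWh ÷ 0.276 kW = 449.3 h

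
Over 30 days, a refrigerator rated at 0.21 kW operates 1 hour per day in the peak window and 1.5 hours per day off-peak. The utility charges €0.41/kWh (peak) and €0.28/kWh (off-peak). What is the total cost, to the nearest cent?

€5.23

Peak energy = 0.21 kW × 1 h × 30 = 6.3 kWh
Off-peak energy = 0.21 kW × 1.5 h × 30 = 9.45 kWh
Cost = 6.3 × €0.41 + 9.45 × €0.28 = €2.583 + €2.646 = €5.23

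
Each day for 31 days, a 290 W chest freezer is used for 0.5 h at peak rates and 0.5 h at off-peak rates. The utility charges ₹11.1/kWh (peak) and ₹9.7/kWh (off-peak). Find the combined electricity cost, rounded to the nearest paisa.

₹93.50

Peak energy = 0.29 kW × 0.5 h × 31 = 4.495 kWh
Off-peak energy = 0.29 kW × 0.5 h × 31 = 4.495 kWh
Cost = 4.495 × ₹11.1 + 4.495 × ₹9.7 = ₹49.8945 + ₹43.6015 = ₹93.50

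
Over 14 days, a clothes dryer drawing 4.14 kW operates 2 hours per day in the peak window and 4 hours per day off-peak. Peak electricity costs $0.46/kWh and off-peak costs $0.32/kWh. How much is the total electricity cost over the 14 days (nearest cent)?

$127.51

Peak energy = 4.14 kW × 2 h × 14 = 115.92 kWh
Off-peak energy = 4.14 kW × 4 h × 14 = 231.84 kWh
Cost = 115.92 × $0.46 + 231.84 × $0.32 = $53.3232 + $74.1888 = $127.51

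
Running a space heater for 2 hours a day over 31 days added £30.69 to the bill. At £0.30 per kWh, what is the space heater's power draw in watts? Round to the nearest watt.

1650 W

Energy = £30.69 ÷ £0.30/kWh = 102.3 kWh
Runtime = 2 h/day × 31 days = 62 h
Power = 102.3 kWh ÷ 62 h = 1.65 kW = 1650 W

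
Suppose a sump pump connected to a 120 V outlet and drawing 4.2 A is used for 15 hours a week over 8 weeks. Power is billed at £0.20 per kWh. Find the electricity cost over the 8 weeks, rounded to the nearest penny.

Power = 4.2 A × 120 V = 504 W = 0.504 kW
Runtime = 15 h/week × 8 weeks = 120 h
Energy = 0.504 kW × 120 h = 60.48 kWh
Cost = 60.48 kWh × £0.20/kWh = £12.10

£12.10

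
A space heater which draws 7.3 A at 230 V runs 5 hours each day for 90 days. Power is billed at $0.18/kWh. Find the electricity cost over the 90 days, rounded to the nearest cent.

Power = 7.3 A × 230 V = 1679 W = 1.679 kW
Runtime = 5 h/day × 90 days = 450 h
Energy = 1.679 kW × 450 h = 755.55 kWh
Cost = 755.55 kWh × $0.18/kWh = $136.00

$136.00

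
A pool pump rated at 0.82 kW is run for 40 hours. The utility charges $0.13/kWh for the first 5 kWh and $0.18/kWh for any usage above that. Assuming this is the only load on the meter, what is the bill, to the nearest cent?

$5.65

Energy = 0.82 kW × 40 h = 32.8 kWh
Tier 1 (0–5 kWh): 5 × $0.13 = $0.65
Above 5 kWh: 27.8 × $0.18 = $5.004
Bill = $5.65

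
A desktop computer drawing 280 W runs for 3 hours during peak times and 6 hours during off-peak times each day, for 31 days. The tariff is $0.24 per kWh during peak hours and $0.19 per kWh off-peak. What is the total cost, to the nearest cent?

$16.14

Peak energy = 0.28 kW × 3 h × 31 = 26.04 kWh
Off-peak energy = 0.28 kW × 6 h × 31 = 52.08 kWh
Cost = 26.04 × $0.24 + 52.08 × $0.19 = $6.2496 + $9.8952 = $16.14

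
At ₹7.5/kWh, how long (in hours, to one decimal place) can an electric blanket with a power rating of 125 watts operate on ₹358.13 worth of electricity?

382.0 h

Energy available = ₹358.13 ÷ ₹7.5/kWh = 47.7507 kWh
Hours = 47.7507 kWh ÷ 0.125 kW = 382.0 h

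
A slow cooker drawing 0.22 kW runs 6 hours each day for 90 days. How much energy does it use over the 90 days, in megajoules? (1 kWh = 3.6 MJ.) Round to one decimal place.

Runtime = 6 h/day × 90 days = 540 h
Energy = 0.22 kW × 540 h = 118.8 kWh
= 118.8 × 3.6 MJ = 427.7 MJ

427.7 MJ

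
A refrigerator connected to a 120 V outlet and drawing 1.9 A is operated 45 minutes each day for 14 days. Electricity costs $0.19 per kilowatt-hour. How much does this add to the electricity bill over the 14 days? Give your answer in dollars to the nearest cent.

$0.45

Power = 1.9 A × 120 V = 228 W = 0.228 kW
Runtime = 45 min × 14 = 630 min = 10.5 h
Energy = 0.228 kW × 10.5 h = 2.394 kWh
Cost = 2.394 kWh × $0.19/kWh = $0.45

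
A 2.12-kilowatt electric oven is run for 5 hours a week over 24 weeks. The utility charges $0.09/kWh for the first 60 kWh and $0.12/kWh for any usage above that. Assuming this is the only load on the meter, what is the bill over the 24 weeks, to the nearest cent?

Runtime = 5 h/week × 24 weeks = 120 h
Energy = 2.12 kW × 120 h = 254.4 kWh
Tier 1 (0–60 kWh): 60 × $0.09 = $5.4
Above 60 kWh: 194.4 × $0.12 = $23.328
Bill = $28.73

$28.73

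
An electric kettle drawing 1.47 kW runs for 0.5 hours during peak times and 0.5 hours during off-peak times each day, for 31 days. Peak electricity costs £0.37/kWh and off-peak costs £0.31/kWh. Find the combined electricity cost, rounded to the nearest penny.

Peak energy = 1.47 kW × 0.5 h × 31 = 22.785 kWh
Off-peak energy = 1.47 kW × 0.5 h × 31 = 22.785 kWh
Cost = 22.785 × £0.37 + 22.785 × £0.31 = £8.43045 + £7.06335 = £15.49

£15.49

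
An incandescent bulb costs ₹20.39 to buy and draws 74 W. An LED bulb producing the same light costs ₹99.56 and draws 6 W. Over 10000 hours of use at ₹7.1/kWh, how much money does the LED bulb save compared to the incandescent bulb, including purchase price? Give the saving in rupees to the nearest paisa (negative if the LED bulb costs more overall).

₹4748.83

incandescent bulb: ₹20.39 + (74/1000) kW × 10000 h × ₹7.1 = ₹20.39 + ₹5254 = ₹5274.39
LED bulb: ₹99.56 + (6/1000) kW × 10000 h × ₹7.1 = ₹99.56 + ₹426 = ₹525.56
Saving = ₹5274.39 − ₹525.56 = ₹4748.83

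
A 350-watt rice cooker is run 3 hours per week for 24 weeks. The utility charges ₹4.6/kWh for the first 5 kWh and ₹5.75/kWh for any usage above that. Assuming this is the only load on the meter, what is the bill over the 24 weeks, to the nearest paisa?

Runtime = 3 h/week × 24 weeks = 72 h
Energy = 0.35 kW × 72 h = 25.2 kWh
Tier 1 (0–5 kWh): 5 × ₹4.6 = ₹23
Above 5 kWh: 20.2 × ₹5.75 = ₹116.15
Bill = ₹139.15

₹139.15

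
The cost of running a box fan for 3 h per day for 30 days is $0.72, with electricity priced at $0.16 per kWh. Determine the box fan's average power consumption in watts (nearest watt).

Energy = $0.72 ÷ $0.16/kWh = 4.5 kWh
Runtime = 3 h/day × 30 days = 90 h
Power = 4.5 kWh ÷ 90 h = 0.05 kW = 50 W

50 W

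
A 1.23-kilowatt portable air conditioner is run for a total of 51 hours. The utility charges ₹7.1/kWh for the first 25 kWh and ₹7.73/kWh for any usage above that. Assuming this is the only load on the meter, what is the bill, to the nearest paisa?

Energy = 1.23 kW × 51 h = 62.73 kWh
Tier 1 (0–25 kWh): 25 × ₹7.1 = ₹177.5
Above 25 kWh: 37.73 × ₹7.73 = ₹291.6529
Bill = ₹469.15

₹469.15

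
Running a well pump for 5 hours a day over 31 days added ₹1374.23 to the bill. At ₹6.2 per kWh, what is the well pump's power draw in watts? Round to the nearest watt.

Energy = ₹1374.23 ÷ ₹6.2/kWh = 221.65 kWh
Runtime = 5 h/day × 31 days = 155 h
Power = 221.65 kWh ÷ 155 h = 1.43 kW = 1430 W

1430 W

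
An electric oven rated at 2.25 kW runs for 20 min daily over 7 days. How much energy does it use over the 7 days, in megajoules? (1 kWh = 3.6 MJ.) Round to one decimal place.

18.9 MJ

Runtime = 20 min × 7 = 140 min = 2.333333… h
Energy = 2.25 kW × 2.333333… h = 5.25 kWh
= 5.25 × 3.6 MJ = 18.9 MJ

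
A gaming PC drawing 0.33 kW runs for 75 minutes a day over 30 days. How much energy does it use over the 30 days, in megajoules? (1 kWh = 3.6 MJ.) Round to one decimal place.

44.6 MJ

Runtime = 75 min × 30 = 2250 min = 37.5 h
Energy = 0.33 kW × 37.5 h = 12.375 kWh
= 12.375 × 3.6 MJ = 44.6 MJ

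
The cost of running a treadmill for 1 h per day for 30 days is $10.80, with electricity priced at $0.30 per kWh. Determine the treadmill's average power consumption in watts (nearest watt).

Energy = $10.80 ÷ $0.30/kWh = 36 kWh
Runtime = 1 h/day × 30 days = 30 h
Power = 36 kWh ÷ 30 h = 1.2 kW = 1200 W

1200 W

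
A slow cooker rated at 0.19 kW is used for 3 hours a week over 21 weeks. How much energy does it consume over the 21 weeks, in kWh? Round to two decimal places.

Runtime = 3 h/week × 21 weeks = 63 h
Energy = 0.19 kW × 63 h = 11.97 kWh

11.97 kWh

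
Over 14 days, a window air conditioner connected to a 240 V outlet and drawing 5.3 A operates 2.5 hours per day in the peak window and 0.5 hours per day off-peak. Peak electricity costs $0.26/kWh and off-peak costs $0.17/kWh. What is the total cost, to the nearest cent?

Power = 5.3 A × 240 V = 1272 W = 1.272 kW
Peak energy = 1.272 kW × 2.5 h × 14 = 44.52 kWh
Off-peak energy = 1.272 kW × 0.5 h × 14 = 8.904 kWh
Cost = 44.52 × $0.26 + 8.904 × $0.17 = $11.5752 + $1.51368 = $13.09

$13.09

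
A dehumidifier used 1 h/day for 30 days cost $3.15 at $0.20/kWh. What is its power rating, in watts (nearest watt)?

525 W

Energy = $3.15 ÷ $0.20/kWh = 15.75 kWh
Runtime = 1 h/day × 30 days = 30 h
Power = 15.75 kWh ÷ 30 h = 0.525 kW = 525 W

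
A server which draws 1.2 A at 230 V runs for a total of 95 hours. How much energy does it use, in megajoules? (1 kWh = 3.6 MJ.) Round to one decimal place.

94.4 MJ

Power = 1.2 A × 230 V = 276 W = 0.276 kW
Energy = 0.276 kW × 95 h = 26.22 kWh
= 26.22 × 3.6 MJ = 94.4 MJ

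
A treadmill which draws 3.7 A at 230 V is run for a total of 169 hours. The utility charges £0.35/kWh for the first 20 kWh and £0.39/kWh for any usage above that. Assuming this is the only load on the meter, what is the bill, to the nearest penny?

£55.29

Power = 3.7 A × 230 V = 851 W = 0.851 kW
Energy = 0.851 kW × 169 h = 143.819 kWh
Tier 1 (0–20 kWh): 20 × £0.35 = £7
Above 20 kWh: 123.819 × £0.39 = £48.28941
Bill = £55.29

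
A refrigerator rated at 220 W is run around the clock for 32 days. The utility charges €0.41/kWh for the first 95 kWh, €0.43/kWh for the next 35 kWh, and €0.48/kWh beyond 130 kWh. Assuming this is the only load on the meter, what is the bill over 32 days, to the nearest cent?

Runtime = 24 h × 32 = 768 h
Energy = 0.22 kW × 768 h = 168.96 kWh
Tier 1 (0–95 kWh): 95 × €0.41 = €38.95
Tier 2 (95–130 kWh): 35 × €0.43 = €15.05
Above 130 kWh: 38.96 × €0.48 = €18.7008
Bill = €72.70

€72.70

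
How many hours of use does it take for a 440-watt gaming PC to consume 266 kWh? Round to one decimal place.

604.5 h

Hours = 266 kWh ÷ 0.44 kW = 604.5 h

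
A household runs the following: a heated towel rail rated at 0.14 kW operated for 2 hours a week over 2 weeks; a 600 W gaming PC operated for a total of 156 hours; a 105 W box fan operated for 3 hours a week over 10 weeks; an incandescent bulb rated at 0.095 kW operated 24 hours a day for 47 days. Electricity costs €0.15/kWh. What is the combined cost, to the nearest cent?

heated towel rail: Runtime = 2 h/week × 2 weeks = 4 h
heated towel rail: 0.14 kW × 4 h = 0.56 kWh
gaming PC: 0.6 kW × 156 h = 93.6 kWh
box fan: Runtime = 3 h/week × 10 weeks = 30 h
box fan: 0.105 kW × 30 h = 3.15 kWh
incandescent bulb: Runtime = 24 h × 47 = 1128 h
incandescent bulb: 0.095 kW × 1128 h = 107.16 kWh
Total energy = 204.47 kWh
Cost = 204.47 × €0.15 = €30.67

€30.67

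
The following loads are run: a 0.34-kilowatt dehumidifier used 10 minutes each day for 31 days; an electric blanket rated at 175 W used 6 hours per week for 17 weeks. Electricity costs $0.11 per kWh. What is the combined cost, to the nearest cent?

dehumidifier: Runtime = 10 min × 31 = 310 min = 5.166666… h
dehumidifier: 0.34 kW × 5.166666… h = 1.756666… kWh
electric blanket: Runtime = 6 h/week × 17 weeks = 102 h
electric blanket: 0.175 kW × 102 h = 17.85 kWh
Total energy = 19.606666… kWh
Cost = 19.606666… × $0.11 = $2.16

$2.16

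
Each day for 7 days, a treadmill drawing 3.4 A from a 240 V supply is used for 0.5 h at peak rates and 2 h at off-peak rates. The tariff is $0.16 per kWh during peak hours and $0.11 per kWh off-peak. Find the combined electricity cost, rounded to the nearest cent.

$1.71

Power = 3.4 A × 240 V = 816 W = 0.816 kW
Peak energy = 0.816 kW × 0.5 h × 7 = 2.856 kWh
Off-peak energy = 0.816 kW × 2 h × 7 = 11.424 kWh
Cost = 2.856 × $0.16 + 11.424 × $0.11 = $0.45696 + $1.25664 = $1.71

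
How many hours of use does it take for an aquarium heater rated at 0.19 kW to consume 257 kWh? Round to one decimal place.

Hours = 257 kWh ÷ 0.19 kW = 1352.6 h

1352.6 h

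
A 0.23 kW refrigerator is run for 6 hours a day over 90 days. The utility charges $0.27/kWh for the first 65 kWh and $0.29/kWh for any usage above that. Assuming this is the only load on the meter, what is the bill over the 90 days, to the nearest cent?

Runtime = 6 h/day × 90 days = 540 h
Energy = 0.23 kW × 540 h = 124.2 kWh
Tier 1 (0–65 kWh): 65 × $0.27 = $17.55
Above 65 kWh: 59.2 × $0.29 = $17.168
Bill = $34.72

$34.72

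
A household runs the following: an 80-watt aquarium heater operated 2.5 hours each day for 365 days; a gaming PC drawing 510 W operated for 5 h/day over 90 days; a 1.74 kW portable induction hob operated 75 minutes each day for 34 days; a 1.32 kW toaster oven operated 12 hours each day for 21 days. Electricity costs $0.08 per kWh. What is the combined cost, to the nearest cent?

$56.73

aquarium heater: Runtime = 2.5 h/day × 365 days = 912.5 h
aquarium heater: 0.08 kW × 912.5 h = 73 kWh
gaming PC: Runtime = 5 h/day × 90 days = 450 h
gaming PC: 0.51 kW × 450 h = 229.5 kWh
portable induction hob: Runtime = 75 min × 34 = 2550 min = 42.5 h
portable induction hob: 1.74 kW × 42.5 h = 73.95 kWh
toaster oven: Runtime = 12 h/day × 21 days = 252 h
toaster oven: 1.32 kW × 252 h = 332.64 kWh
Total energy = 709.09 kWh
Cost = 709.09 × $0.08 = $56.73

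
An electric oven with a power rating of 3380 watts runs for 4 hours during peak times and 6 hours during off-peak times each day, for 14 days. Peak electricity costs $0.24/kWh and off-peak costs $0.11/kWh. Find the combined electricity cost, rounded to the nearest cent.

$76.66

Peak energy = 3.38 kW × 4 h × 14 = 189.28 kWh
Off-peak energy = 3.38 kW × 6 h × 14 = 283.92 kWh
Cost = 189.28 × $0.24 + 283.92 × $0.11 = $45.4272 + $31.2312 = $76.66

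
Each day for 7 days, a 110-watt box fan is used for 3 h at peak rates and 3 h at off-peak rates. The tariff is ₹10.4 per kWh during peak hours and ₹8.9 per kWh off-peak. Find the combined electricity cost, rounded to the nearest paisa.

Peak energy = 0.11 kW × 3 h × 7 = 2.31 kWh
Off-peak energy = 0.11 kW × 3 h × 7 = 2.31 kWh
Cost = 2.31 × ₹10.4 + 2.31 × ₹8.9 = ₹24.024 + ₹20.559 = ₹44.58

₹44.58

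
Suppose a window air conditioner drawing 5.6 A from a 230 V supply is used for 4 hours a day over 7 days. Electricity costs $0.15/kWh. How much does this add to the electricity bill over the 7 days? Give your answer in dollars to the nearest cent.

Power = 5.6 A × 230 V = 1288 W = 1.288 kW
Runtime = 4 h/day × 7 days = 28 h
Energy = 1.288 kW × 28 h = 36.064 kWh
Cost = 36.064 kWh × $0.15/kWh = $5.41

$5.41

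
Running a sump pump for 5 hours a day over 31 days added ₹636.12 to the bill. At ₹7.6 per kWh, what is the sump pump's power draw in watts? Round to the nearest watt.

540 W

Energy = ₹636.12 ÷ ₹7.6/kWh = 83.7 kWh
Runtime = 5 h/day × 31 days = 155 h
Power = 83.7 kWh ÷ 155 h = 0.54 kW = 540 W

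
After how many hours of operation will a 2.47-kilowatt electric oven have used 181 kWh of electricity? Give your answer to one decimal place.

73.3 h

Hours = 181 kWh ÷ 2.47 kW = 73.3 h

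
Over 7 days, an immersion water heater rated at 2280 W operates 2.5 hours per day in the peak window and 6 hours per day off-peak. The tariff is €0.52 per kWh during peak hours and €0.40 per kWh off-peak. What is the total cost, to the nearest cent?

€59.05

Peak energy = 2.28 kW × 2.5 h × 7 = 39.9 kWh
Off-peak energy = 2.28 kW × 6 h × 7 = 95.76 kWh
Cost = 39.9 × €0.52 + 95.76 × €0.40 = €20.748 + €38.304 = €59.05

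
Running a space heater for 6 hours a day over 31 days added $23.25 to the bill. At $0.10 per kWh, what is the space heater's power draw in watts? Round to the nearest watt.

1250 W

Energy = $23.25 ÷ $0.10/kWh = 232.5 kWh
Runtime = 6 h/day × 31 days = 186 h
Power = 232.5 kWh ÷ 186 h = 1.25 kW = 1250 W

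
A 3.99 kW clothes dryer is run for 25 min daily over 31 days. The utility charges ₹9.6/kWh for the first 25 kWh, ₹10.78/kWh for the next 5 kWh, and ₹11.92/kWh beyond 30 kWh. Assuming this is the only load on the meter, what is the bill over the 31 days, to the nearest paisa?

₹550.63

Runtime = 25 min × 31 = 775 min = 12.916666… h
Energy = 3.99 kW × 12.916666… h = 51.5375 kWh
Tier 1 (0–25 kWh): 25 × ₹9.6 = ₹240
Tier 2 (25–30 kWh): 5 × ₹10.78 = ₹53.9
Above 30 kWh: 21.5375 × ₹11.92 = ₹256.727
Bill = ₹550.63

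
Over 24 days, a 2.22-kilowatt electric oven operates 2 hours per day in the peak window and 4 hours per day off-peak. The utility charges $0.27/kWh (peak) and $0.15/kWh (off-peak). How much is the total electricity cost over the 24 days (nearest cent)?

Peak energy = 2.22 kW × 2 h × 24 = 106.56 kWh
Off-peak energy = 2.22 kW × 4 h × 24 = 213.12 kWh
Cost = 106.56 × $0.27 + 213.12 × $0.15 = $28.7712 + $31.968 = $60.74

$60.74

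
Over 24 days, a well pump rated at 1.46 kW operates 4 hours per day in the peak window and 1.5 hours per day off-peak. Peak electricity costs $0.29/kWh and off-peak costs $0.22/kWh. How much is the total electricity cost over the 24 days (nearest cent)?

$52.21

Peak energy = 1.46 kW × 4 h × 24 = 140.16 kWh
Off-peak energy = 1.46 kW × 1.5 h × 24 = 52.56 kWh
Cost = 140.16 × $0.29 + 52.56 × $0.22 = $40.6464 + $11.5632 = $52.21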